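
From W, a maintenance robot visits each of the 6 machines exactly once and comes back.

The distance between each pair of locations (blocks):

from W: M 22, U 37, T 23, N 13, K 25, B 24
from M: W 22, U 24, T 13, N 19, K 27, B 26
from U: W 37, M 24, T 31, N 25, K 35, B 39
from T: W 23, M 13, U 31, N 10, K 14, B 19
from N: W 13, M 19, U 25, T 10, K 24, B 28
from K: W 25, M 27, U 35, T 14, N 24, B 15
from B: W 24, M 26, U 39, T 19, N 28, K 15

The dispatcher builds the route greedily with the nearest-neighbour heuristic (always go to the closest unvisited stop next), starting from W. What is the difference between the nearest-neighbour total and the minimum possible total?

The nearest-neighbour route is 6 blocks longer than optimal.

W: N=13, M=22, T=23, B=24, K=25, U=37 ⇒ N
N: T=10, M=19, K=24, U=25, B=28 ⇒ T
T: M=13, K=14, B=19, U=31 ⇒ M
M: U=24, B=26, K=27 ⇒ U
U: K=35, B=39 ⇒ K
K: B=15 ⇒ B
NN route W → N → T → M → U → K → B → W costs 134.
Optimal: W → N → U → M → T → K → B → W costs 128 (by enumerating all 360 distinct tours).
Excess = 134 − 128 = 6.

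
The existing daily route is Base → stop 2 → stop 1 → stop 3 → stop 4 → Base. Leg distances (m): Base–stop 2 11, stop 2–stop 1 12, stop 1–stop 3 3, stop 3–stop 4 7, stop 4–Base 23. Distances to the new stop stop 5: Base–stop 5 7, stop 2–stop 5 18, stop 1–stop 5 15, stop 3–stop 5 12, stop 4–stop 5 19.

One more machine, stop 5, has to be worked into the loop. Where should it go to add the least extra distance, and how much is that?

Adding 3 m by placing stop 5 on the stop 4–Base leg.

Insertion cost between consecutive stops i–j is d(i,stop 5) + d(stop 5,j) − d(i,j):
  between Base and stop 2: 7 + 18 − 11 = 14
  between stop 2 and stop 1: 18 + 15 − 12 = 21
  between stop 1 and stop 3: 15 + 12 − 3 = 24
  between stop 3 and stop 4: 12 + 19 − 7 = 24
  between stop 4 and Base: 19 + 7 − 23 = 3
Cheapest insertion is between stop 4 and Base, adding 3.
New total = 56 + 3 = 59.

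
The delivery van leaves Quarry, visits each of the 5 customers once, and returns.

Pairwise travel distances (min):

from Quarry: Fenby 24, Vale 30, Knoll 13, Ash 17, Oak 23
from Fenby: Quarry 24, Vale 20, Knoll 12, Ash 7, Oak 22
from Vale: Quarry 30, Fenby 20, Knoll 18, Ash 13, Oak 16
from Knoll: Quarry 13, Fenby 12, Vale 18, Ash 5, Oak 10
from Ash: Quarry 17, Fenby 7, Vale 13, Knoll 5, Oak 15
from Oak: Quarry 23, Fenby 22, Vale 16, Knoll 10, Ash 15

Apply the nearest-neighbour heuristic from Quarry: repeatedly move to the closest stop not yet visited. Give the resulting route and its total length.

At Quarry the remaining stops are Knoll 13, Ash 17, Oak 23, Fenby 24, Vale 30; go to Knoll.
At Knoll the remaining stops are Ash 5, Oak 10, Fenby 12, Vale 18; go to Ash.
At Ash the remaining stops are Fenby 7, Vale 13, Oak 15; go to Fenby.
At Fenby the remaining stops are Vale 20, Oak 22; go to Vale.
At Vale the remaining stops are Oak 16; go to Oak.
Return Oak→Quarry: 23.
Total = 13 + 5 + 7 + 20 + 16 + 23 = 84.

84 min along Quarry → Knoll → Ash → Fenby → Vale → Oak → Quarry.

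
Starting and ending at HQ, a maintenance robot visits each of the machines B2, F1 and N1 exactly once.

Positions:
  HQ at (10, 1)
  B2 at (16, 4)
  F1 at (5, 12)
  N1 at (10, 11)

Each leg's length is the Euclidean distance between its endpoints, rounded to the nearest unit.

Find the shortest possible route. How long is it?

With 3 stops there are 3!/2 = 3 distinct round trips (a route and its reverse cost the same).
HQ-B2-F1-N1-HQ: 7+14+5+10 = 36
HQ-B2-N1-F1-HQ: 7+9+5+12 = 33
HQ-F1-B2-N1-HQ: 12+14+9+10 = 45
The minimum is 33.
One optimal route: HQ → B2 → N1 → F1 → HQ (or its reverse).

33 — the shortest possible round trip.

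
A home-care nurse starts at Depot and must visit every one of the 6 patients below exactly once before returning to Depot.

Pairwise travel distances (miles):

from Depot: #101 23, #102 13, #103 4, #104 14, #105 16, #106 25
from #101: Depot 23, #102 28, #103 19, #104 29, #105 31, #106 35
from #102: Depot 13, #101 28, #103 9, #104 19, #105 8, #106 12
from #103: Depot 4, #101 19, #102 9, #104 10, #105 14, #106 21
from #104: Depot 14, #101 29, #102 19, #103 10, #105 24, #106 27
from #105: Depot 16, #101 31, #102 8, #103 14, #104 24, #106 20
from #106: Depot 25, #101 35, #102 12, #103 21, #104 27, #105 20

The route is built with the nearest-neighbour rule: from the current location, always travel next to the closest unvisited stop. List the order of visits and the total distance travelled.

From Depot: distances to unvisited — #103=4, #102=13, #104=14, #105=16, #101=23, #106=25. Nearest is #103 (4).
From #103: distances to unvisited — #102=9, #104=10, #105=14, #101=19, #106=21. Nearest is #102 (9).
From #102: distances to unvisited — #105=8, #106=12, #104=19, #101=28. Nearest is #105 (8).
From #105: distances to unvisited — #106=20, #104=24, #101=31. Nearest is #106 (20).
From #106: distances to unvisited — #104=27, #101=35. Nearest is #104 (27).
From #104: distances to unvisited — #101=29. Nearest is #101 (29).
Return #101→Depot: 23.
Total = 4 + 9 + 8 + 20 + 27 + 29 + 23 = 120.

Total distance 120 miles via the nearest-neighbour route Depot → #103 → #102 → #105 → #106 → #104 → #101 → Depot.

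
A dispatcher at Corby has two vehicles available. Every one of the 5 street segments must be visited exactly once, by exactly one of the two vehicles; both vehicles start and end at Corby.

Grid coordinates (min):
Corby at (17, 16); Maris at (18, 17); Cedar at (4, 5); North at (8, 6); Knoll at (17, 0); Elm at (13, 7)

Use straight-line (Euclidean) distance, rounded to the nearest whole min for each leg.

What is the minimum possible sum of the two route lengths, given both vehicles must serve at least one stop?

Try each way of splitting the stops between the two vehicles (each non-empty) and, for each split, find the best tour for each vehicle:
  {Maris} + {Cedar, North, Knoll, Elm}: 2 + 49 = 51
  {Cedar} + {Maris, North, Knoll, Elm}: 34 + 44 = 78
  {Maris, Cedar} + {North, Knoll, Elm}: 36 + 42 = 78
  {North} + {Maris, Cedar, Knoll, Elm}: 26 + 51 = 77
  {Maris, North} + {Cedar, Knoll, Elm}: 29 + 49 = 78
  {Cedar, North} + {Maris, Knoll, Elm}: 34 + 36 = 70
  … (15 splits in total)
Best: vehicle 1 Corby → Maris → Corby = 2; vehicle 2 Corby → North → Cedar → Knoll → Elm → Corby = 49; combined 51.

51 min — the smallest possible combined total.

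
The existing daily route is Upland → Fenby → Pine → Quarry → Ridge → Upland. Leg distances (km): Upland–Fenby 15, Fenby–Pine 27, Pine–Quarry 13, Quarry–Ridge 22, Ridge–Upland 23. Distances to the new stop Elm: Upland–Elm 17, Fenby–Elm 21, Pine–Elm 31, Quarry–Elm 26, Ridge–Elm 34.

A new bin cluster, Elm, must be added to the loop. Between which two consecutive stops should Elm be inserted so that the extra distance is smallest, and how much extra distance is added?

Adding 23 km by placing Elm on the Upland–Fenby leg.

Insertion cost between consecutive stops i–j is d(i,Elm) + d(Elm,j) − d(i,j):
  between Upland and Fenby: 17 + 21 − 15 = 23
  between Fenby and Pine: 21 + 31 − 27 = 25
  between Pine and Quarry: 31 + 26 − 13 = 44
  between Quarry and Ridge: 26 + 34 − 22 = 38
  between Ridge and Upland: 34 + 17 − 23 = 28
Cheapest insertion is between Upland and Fenby, adding 23.
New total = 100 + 23 = 123.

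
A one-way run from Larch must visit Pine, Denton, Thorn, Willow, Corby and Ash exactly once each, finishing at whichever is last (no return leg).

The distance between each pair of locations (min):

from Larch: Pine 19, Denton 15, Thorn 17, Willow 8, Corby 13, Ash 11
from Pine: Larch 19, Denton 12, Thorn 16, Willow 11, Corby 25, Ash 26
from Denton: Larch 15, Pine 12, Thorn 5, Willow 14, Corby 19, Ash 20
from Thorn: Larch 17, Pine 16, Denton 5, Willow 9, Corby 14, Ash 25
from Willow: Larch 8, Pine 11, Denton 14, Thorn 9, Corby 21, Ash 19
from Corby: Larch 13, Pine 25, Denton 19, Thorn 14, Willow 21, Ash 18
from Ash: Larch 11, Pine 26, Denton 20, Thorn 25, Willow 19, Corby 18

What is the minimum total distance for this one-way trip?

There are 6! = 720 possible orderings.
Larch→Pine→Denton→Thorn→Willow→Corby→Ash: 19+12+5+9+21+18 = 84
Larch→Pine→Denton→Thorn→Willow→Ash→Corby: 19+12+5+9+19+18 = 82
Larch→Pine→Denton→Thorn→Corby→Willow→Ash: 19+12+5+14+21+19 = 90
Larch→Pine→Denton→Thorn→Corby→Ash→Willow: 19+12+5+14+18+19 = 87
Larch→Pine→Denton→Thorn→Ash→Willow→Corby: 19+12+5+25+19+21 = 101
Larch→Pine→Denton→Thorn→Ash→Corby→Willow: 19+12+5+25+18+21 = 100
Larch→Pine→Denton→Willow→Thorn→Corby→Ash: 19+12+14+9+14+18 = 86
Larch→Pine→Denton→Willow→Thorn→Ash→Corby: 19+12+14+9+25+18 = 97
… (712 more)
Larch→Willow→Pine→Denton→Thorn→Corby→Ash: 8+11+12+5+14+18 = 68  ← best
The minimum is 68.
One shortest path: Larch → Willow → Pine → Denton → Thorn → Corby → Ash.

68 min — the minimum one-way total.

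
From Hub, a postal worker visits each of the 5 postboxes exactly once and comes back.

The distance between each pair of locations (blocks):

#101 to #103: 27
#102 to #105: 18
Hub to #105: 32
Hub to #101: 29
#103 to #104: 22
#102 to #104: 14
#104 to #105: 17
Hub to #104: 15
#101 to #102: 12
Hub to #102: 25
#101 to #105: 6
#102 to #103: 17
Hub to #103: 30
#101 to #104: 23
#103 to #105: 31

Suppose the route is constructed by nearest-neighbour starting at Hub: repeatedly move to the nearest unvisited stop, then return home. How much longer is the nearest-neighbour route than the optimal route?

The nearest-neighbour route is 11 blocks longer than optimal.

From Hub: #104=15, #102=25, #101=29, #103=30, #105=32 → choose #104 (15).
From #104: #102=14, #105=17, #103=22, #101=23 → choose #102 (14).
From #102: #101=12, #103=17, #105=18 → choose #101 (12).
From #101: #105=6, #103=27 → choose #105 (6).
From #105: #103=31 → choose #103 (31).
NN route Hub → #104 → #102 → #101 → #105 → #103 → Hub costs 108.
Optimal: Hub → #103 → #102 → #101 → #105 → #104 → Hub costs 97 (by enumerating all 60 distinct tours).
Excess = 108 − 97 = 11.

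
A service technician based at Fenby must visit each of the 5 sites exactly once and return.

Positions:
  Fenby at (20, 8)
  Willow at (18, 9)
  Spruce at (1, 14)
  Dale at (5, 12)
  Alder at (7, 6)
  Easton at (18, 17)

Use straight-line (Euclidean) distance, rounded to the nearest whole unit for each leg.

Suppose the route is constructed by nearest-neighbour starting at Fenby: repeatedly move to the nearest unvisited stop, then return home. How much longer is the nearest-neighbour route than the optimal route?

Fenby: Willow=2, Easton=9, Alder=13, Dale=16, Spruce=20 ⇒ Willow
Willow: Easton=8, Alder=11, Dale=13, Spruce=18 ⇒ Easton
Easton: Dale=14, Alder=16, Spruce=17 ⇒ Dale
Dale: Spruce=4, Alder=6 ⇒ Spruce
Spruce: Alder=10 ⇒ Alder
NN route Fenby → Willow → Easton → Dale → Spruce → Alder → Fenby costs 51.
Optimal: Fenby → Willow → Alder → Dale → Spruce → Easton → Fenby costs 49 (by enumerating all 60 distinct tours).
Excess = 51 − 49 = 2.

2 longer than the optimal tour.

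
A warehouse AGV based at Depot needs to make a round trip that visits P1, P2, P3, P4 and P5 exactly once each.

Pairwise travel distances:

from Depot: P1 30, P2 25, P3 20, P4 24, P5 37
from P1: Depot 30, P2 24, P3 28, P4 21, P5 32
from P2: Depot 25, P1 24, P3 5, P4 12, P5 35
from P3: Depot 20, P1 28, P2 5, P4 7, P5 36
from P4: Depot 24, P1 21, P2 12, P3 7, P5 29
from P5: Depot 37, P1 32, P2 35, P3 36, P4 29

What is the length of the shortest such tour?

Minimum total distance: 127.

Depot-P1-P2-P3-P4-P5-Depot: 30+24+5+7+29+37 = 132
Depot-P1-P2-P3-P5-P4-Depot: 30+24+5+36+29+24 = 148
Depot-P1-P2-P4-P3-P5-Depot: 30+24+12+7+36+37 = 146
Depot-P1-P2-P4-P5-P3-Depot: 30+24+12+29+36+20 = 151
Depot-P1-P2-P5-P3-P4-Depot: 30+24+35+36+7+24 = 156
Depot-P1-P2-P5-P4-P3-Depot: 30+24+35+29+7+20 = 145
Depot-P1-P3-P2-P4-P5-Depot: 30+28+5+12+29+37 = 141
Depot-P1-P3-P2-P5-P4-Depot: 30+28+5+35+29+24 = 151
Depot-P1-P3-P4-P2-P5-Depot: 30+28+7+12+35+37 = 149
Depot-P1-P3-P4-P5-P2-Depot: 30+28+7+29+35+25 = 154
Depot-P1-P3-P5-P2-P4-Depot: 30+28+36+35+12+24 = 165
Depot-P1-P3-P5-P4-P2-Depot: 30+28+36+29+12+25 = 160
Depot-P1-P4-P2-P3-P5-Depot: 30+21+12+5+36+37 = 141
Depot-P1-P4-P2-P5-P3-Depot: 30+21+12+35+36+20 = 154
… (46 more)
Depot-P2-P3-P4-P1-P5-Depot: 25+5+7+21+32+37 = 127  ← best
The minimum is 127.
One optimal route: Depot → P2 → P3 → P4 → P1 → P5 → Depot (or its reverse).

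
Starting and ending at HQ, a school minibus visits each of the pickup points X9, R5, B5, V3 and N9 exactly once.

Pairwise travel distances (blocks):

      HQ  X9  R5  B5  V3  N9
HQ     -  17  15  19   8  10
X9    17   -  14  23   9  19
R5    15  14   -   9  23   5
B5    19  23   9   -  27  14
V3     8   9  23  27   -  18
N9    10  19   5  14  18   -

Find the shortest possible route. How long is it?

With 5 stops there are 5!/2 = 60 distinct round trips (a route and its reverse cost the same).
HQ - X9 - R5 - B5 - V3 - N9 - HQ: 17+14+9+27+18+10 = 95
HQ - X9 - R5 - B5 - N9 - V3 - HQ: 17+14+9+14+18+8 = 80
HQ - X9 - R5 - V3 - B5 - N9 - HQ: 17+14+23+27+14+10 = 105
HQ - X9 - R5 - V3 - N9 - B5 - HQ: 17+14+23+18+14+19 = 105
HQ - X9 - R5 - N9 - B5 - V3 - HQ: 17+14+5+14+27+8 = 85
HQ - X9 - R5 - N9 - V3 - B5 - HQ: 17+14+5+18+27+19 = 100
HQ - X9 - B5 - R5 - V3 - N9 - HQ: 17+23+9+23+18+10 = 100
HQ - X9 - B5 - R5 - N9 - V3 - HQ: 17+23+9+5+18+8 = 80
HQ - X9 - B5 - V3 - R5 - N9 - HQ: 17+23+27+23+5+10 = 105
HQ - X9 - B5 - V3 - N9 - R5 - HQ: 17+23+27+18+5+15 = 105
HQ - X9 - B5 - N9 - R5 - V3 - HQ: 17+23+14+5+23+8 = 90
HQ - X9 - B5 - N9 - V3 - R5 - HQ: 17+23+14+18+23+15 = 110
HQ - X9 - V3 - R5 - B5 - N9 - HQ: 17+9+23+9+14+10 = 82
HQ - X9 - V3 - R5 - N9 - B5 - HQ: 17+9+23+5+14+19 = 87
… (46 more)
HQ - V3 - X9 - R5 - B5 - N9 - HQ: 8+9+14+9+14+10 = 64  ← best
The minimum is 64.
One optimal route: HQ → V3 → X9 → R5 → B5 → N9 → HQ (or its reverse).

Shortest round trip = 64 blocks.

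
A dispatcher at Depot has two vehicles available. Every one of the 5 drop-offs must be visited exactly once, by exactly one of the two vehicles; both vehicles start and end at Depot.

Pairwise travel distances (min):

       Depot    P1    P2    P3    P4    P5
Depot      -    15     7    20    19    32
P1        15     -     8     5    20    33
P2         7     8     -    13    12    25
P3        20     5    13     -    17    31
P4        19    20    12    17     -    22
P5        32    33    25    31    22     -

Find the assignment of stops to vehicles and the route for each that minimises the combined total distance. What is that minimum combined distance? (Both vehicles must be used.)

Try each way of splitting the stops between the two vehicles (each non-empty) and, for each split, find the best tour for each vehicle:
  {P1} + {P2, P3, P4, P5}: 30 + 91 = 121
  {P2} + {P1, P3, P4, P5}: 14 + 91 = 105
  {P1, P2} + {P3, P4, P5}: 30 + 91 = 121
  {P3} + {P1, P2, P4, P5}: 40 + 89 = 129
  {P1, P3} + {P2, P4, P5}: 40 + 73 = 113
  {P2, P3} + {P1, P4, P5}: 40 + 89 = 129
  … (15 splits in total)
Best: vehicle 1 Depot → P2 → Depot = 14; vehicle 2 Depot → P1 → P3 → P4 → P5 → Depot = 91; combined 105.

105 min — the smallest possible combined total.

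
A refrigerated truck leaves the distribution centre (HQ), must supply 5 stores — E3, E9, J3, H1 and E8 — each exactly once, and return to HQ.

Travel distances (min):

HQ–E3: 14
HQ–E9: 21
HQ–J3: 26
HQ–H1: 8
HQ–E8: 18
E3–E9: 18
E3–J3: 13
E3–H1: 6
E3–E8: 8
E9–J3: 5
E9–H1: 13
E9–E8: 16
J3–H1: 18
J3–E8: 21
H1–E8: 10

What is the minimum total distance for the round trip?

With 5 stops there are 5!/2 = 60 distinct round trips (a route and its reverse cost the same).
HQ → E3 → E9 → J3 → H1 → E8 → HQ: 14+18+5+18+10+18 = 83
HQ → E3 → E9 → J3 → E8 → H1 → HQ: 14+18+5+21+10+8 = 76
HQ → E3 → E9 → H1 → J3 → E8 → HQ: 14+18+13+18+21+18 = 102
HQ → E3 → E9 → H1 → E8 → J3 → HQ: 14+18+13+10+21+26 = 102
HQ → E3 → E9 → E8 → J3 → H1 → HQ: 14+18+16+21+18+8 = 95
HQ → E3 → E9 → E8 → H1 → J3 → HQ: 14+18+16+10+18+26 = 102
HQ → E3 → J3 → E9 → H1 → E8 → HQ: 14+13+5+13+10+18 = 73
HQ → E3 → J3 → E9 → E8 → H1 → HQ: 14+13+5+16+10+8 = 66
HQ → E3 → J3 → H1 → E9 → E8 → HQ: 14+13+18+13+16+18 = 92
HQ → E3 → J3 → H1 → E8 → E9 → HQ: 14+13+18+10+16+21 = 92
HQ → E3 → J3 → E8 → E9 → H1 → HQ: 14+13+21+16+13+8 = 85
HQ → E3 → J3 → E8 → H1 → E9 → HQ: 14+13+21+10+13+21 = 92
HQ → E3 → H1 → E9 → J3 → E8 → HQ: 14+6+13+5+21+18 = 77
HQ → E3 → H1 → E9 → E8 → J3 → HQ: 14+6+13+16+21+26 = 96
… (46 more)
HQ → E9 → J3 → E3 → E8 → H1 → HQ: 21+5+13+8+10+8 = 65  ← best
The minimum is 65.
One optimal route: HQ → E9 → J3 → E3 → E8 → H1 → HQ (or its reverse).

65 min — the shortest possible round trip.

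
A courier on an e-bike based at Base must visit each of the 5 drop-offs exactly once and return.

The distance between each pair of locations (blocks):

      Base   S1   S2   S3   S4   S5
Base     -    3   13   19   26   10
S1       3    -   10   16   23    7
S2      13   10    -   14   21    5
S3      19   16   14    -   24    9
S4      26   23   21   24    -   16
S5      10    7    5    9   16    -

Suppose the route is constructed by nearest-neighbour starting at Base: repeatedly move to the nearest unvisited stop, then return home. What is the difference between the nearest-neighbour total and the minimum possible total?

From Base: S1=3, S5=10, S2=13, S3=19, S4=26 → choose S1 (3).
From S1: S5=7, S2=10, S3=16, S4=23 → choose S5 (7).
From S5: S2=5, S3=9, S4=16 → choose S2 (5).
From S2: S3=14, S4=21 → choose S3 (14).
From S3: S4=24 → choose S4 (24).
NN route Base → S1 → S5 → S2 → S3 → S4 → Base costs 79.
Optimal: Base → S1 → S2 → S3 → S4 → S5 → Base costs 77 (by enumerating all 60 distinct tours).
Excess = 79 − 77 = 2.

The nearest-neighbour route is 2 blocks longer than optimal.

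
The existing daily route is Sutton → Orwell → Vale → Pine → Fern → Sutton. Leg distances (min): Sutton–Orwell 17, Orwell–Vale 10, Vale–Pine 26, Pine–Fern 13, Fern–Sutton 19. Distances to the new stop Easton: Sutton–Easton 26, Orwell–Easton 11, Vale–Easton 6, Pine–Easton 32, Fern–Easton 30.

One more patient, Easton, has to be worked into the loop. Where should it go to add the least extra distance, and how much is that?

Insertion cost between consecutive stops i–j is d(i,Easton) + d(Easton,j) − d(i,j):
  between Sutton and Orwell: 26 + 11 − 17 = 20
  between Orwell and Vale: 11 + 6 − 10 = 7
  between Vale and Pine: 6 + 32 − 26 = 12
  between Pine and Fern: 32 + 30 − 13 = 49
  between Fern and Sutton: 30 + 26 − 19 = 37
Cheapest insertion is between Orwell and Vale, adding 7.
New total = 85 + 7 = 92.

Minimum extra distance: 7 min, inserting Easton between Orwell and Vale.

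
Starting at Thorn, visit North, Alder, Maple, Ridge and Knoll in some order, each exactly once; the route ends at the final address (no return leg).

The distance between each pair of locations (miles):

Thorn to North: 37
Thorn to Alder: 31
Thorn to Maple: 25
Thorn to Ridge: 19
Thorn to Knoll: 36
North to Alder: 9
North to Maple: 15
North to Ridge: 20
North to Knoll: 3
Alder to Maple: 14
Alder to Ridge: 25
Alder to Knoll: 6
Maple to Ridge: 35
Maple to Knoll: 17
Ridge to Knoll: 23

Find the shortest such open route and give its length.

There are 5! = 120 possible orderings.
Thorn → North → Alder → Maple → Ridge → Knoll: 37+9+14+35+23 = 118
Thorn → North → Alder → Maple → Knoll → Ridge: 37+9+14+17+23 = 100
Thorn → North → Alder → Ridge → Maple → Knoll: 37+9+25+35+17 = 123
Thorn → North → Alder → Ridge → Knoll → Maple: 37+9+25+23+17 = 111
Thorn → North → Alder → Knoll → Maple → Ridge: 37+9+6+17+35 = 104
Thorn → North → Alder → Knoll → Ridge → Maple: 37+9+6+23+35 = 110
Thorn → North → Maple → Alder → Ridge → Knoll: 37+15+14+25+23 = 114
Thorn → North → Maple → Alder → Knoll → Ridge: 37+15+14+6+23 = 95
Thorn → North → Maple → Ridge → Alder → Knoll: 37+15+35+25+6 = 118
Thorn → North → Maple → Ridge → Knoll → Alder: 37+15+35+23+6 = 116
Thorn → North → Maple → Knoll → Alder → Ridge: 37+15+17+6+25 = 100
Thorn → North → Maple → Knoll → Ridge → Alder: 37+15+17+23+25 = 117
Thorn → North → Ridge → Alder → Maple → Knoll: 37+20+25+14+17 = 113
Thorn → North → Ridge → Alder → Knoll → Maple: 37+20+25+6+17 = 105
… (106 more)
Thorn → Ridge → North → Knoll → Alder → Maple: 19+20+3+6+14 = 62  ← best
The minimum is 62.
One shortest path: Thorn → Ridge → North → Knoll → Alder → Maple.

62 miles — the minimum one-way total.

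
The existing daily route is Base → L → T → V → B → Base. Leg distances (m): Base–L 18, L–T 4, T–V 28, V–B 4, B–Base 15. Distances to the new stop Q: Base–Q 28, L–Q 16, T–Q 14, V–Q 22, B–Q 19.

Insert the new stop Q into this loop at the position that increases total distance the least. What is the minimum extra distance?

Insertion cost between consecutive stops i–j is d(i,Q) + d(Q,j) − d(i,j):
  between Base and L: 28 + 16 − 18 = 26
  between L and T: 16 + 14 − 4 = 26
  between T and V: 14 + 22 − 28 = 8
  between V and B: 22 + 19 − 4 = 37
  between B and Base: 19 + 28 − 15 = 32
Cheapest insertion is between T and V, adding 8.
New total = 69 + 8 = 77.

+8 m — insert Q between T and V.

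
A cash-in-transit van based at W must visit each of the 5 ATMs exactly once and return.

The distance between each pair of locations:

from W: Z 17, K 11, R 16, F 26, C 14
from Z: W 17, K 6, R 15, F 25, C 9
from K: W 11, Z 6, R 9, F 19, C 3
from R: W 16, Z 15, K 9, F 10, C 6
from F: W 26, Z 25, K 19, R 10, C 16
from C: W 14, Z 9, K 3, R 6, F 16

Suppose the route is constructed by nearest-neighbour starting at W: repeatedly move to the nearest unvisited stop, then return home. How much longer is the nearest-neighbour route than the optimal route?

W: K=11, C=14, R=16, Z=17, F=26 ⇒ K
K: C=3, Z=6, R=9, F=19 ⇒ C
C: R=6, Z=9, F=16 ⇒ R
R: F=10, Z=15 ⇒ F
F: Z=25 ⇒ Z
NN route W → K → C → R → F → Z → W costs 72.
Optimal: W → Z → K → C → R → F → W costs 68 (by enumerating all 60 distinct tours).
Excess = 72 − 68 = 4.

The nearest-neighbour route is 4 longer than optimal.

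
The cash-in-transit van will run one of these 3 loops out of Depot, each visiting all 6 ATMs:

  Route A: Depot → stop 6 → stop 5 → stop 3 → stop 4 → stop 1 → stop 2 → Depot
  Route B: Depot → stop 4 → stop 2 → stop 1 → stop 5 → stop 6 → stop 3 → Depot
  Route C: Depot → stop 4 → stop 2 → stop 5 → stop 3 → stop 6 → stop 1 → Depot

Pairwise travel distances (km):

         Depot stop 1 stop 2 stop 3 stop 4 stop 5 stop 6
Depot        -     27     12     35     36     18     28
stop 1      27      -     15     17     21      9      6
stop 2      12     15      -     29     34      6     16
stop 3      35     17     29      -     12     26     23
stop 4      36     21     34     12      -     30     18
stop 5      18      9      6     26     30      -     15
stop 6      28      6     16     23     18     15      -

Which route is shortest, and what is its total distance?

Route A: 28 + 15 + 26 + 12 + 21 + 15 + 12 = 129
Route B: 36 + 34 + 15 + 9 + 15 + 23 + 35 = 167
Route C: 36 + 34 + 6 + 26 + 23 + 6 + 27 = 158

129 km — Route A is the shortest.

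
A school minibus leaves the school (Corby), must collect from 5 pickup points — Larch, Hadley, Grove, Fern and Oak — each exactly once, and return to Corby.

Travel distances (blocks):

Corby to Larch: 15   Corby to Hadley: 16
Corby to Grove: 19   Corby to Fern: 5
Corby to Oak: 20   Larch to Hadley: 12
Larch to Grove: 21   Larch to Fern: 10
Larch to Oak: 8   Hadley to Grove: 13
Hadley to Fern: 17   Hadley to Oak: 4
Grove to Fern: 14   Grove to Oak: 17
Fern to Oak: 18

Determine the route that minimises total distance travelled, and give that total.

With 5 stops there are 5!/2 = 60 distinct round trips (a route and its reverse cost the same).
Corby - Larch - Hadley - Grove - Fern - Oak - Corby: 15+12+13+14+18+20 = 92
Corby - Larch - Hadley - Grove - Oak - Fern - Corby: 15+12+13+17+18+5 = 80
Corby - Larch - Hadley - Fern - Grove - Oak - Corby: 15+12+17+14+17+20 = 95
Corby - Larch - Hadley - Fern - Oak - Grove - Corby: 15+12+17+18+17+19 = 98
Corby - Larch - Hadley - Oak - Grove - Fern - Corby: 15+12+4+17+14+5 = 67
Corby - Larch - Hadley - Oak - Fern - Grove - Corby: 15+12+4+18+14+19 = 82
Corby - Larch - Grove - Hadley - Fern - Oak - Corby: 15+21+13+17+18+20 = 104
Corby - Larch - Grove - Hadley - Oak - Fern - Corby: 15+21+13+4+18+5 = 76
Corby - Larch - Grove - Fern - Hadley - Oak - Corby: 15+21+14+17+4+20 = 91
Corby - Larch - Grove - Fern - Oak - Hadley - Corby: 15+21+14+18+4+16 = 88
Corby - Larch - Grove - Oak - Hadley - Fern - Corby: 15+21+17+4+17+5 = 79
Corby - Larch - Grove - Oak - Fern - Hadley - Corby: 15+21+17+18+17+16 = 104
Corby - Larch - Fern - Hadley - Grove - Oak - Corby: 15+10+17+13+17+20 = 92
Corby - Larch - Fern - Hadley - Oak - Grove - Corby: 15+10+17+4+17+19 = 82
… (46 more)
Corby - Larch - Oak - Hadley - Grove - Fern - Corby: 15+8+4+13+14+5 = 59  ← best
The minimum is 59.
One optimal route: Corby → Larch → Oak → Hadley → Grove → Fern → Corby (or its reverse).

Shortest round trip = 59 blocks.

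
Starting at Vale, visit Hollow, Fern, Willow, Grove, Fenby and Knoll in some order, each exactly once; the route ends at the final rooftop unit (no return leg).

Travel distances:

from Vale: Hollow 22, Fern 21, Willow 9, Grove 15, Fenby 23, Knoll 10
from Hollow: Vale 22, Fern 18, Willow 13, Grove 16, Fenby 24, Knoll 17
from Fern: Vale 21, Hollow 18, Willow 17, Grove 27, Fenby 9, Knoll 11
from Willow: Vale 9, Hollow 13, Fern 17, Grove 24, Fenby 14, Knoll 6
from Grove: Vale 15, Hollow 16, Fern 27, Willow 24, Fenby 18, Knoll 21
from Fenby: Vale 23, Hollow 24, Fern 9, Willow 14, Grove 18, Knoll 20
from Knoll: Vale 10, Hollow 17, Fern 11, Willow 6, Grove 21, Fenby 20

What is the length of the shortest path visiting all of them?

There are 6! = 720 possible orderings.
Vale→Hollow→Fern→Willow→Grove→Fenby→Knoll: 22+18+17+24+18+20 = 119
Vale→Hollow→Fern→Willow→Grove→Knoll→Fenby: 22+18+17+24+21+20 = 122
Vale→Hollow→Fern→Willow→Fenby→Grove→Knoll: 22+18+17+14+18+21 = 110
Vale→Hollow→Fern→Willow→Fenby→Knoll→Grove: 22+18+17+14+20+21 = 112
Vale→Hollow→Fern→Willow→Knoll→Grove→Fenby: 22+18+17+6+21+18 = 102
Vale→Hollow→Fern→Willow→Knoll→Fenby→Grove: 22+18+17+6+20+18 = 101
Vale→Hollow→Fern→Grove→Willow→Fenby→Knoll: 22+18+27+24+14+20 = 125
Vale→Hollow→Fern→Grove→Willow→Knoll→Fenby: 22+18+27+24+6+20 = 117
… (712 more)
Vale→Willow→Knoll→Fern→Fenby→Grove→Hollow: 9+6+11+9+18+16 = 69  ← best
The minimum is 69.
One shortest path: Vale → Willow → Knoll → Fern → Fenby → Grove → Hollow.

Minimum one-way distance = 69.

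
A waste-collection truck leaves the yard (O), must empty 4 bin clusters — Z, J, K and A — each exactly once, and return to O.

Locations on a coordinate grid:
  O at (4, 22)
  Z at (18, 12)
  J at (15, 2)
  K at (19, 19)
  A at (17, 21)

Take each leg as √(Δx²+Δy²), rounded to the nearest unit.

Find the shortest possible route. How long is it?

There are 12 distinct closed tours to check (reversals are equivalent).
O-Z-J-K-A-O: 17+10+17+3+13 = 60
O-Z-J-A-K-O: 17+10+19+3+15 = 64
O-Z-K-J-A-O: 17+7+17+19+13 = 73
O-Z-K-A-J-O: 17+7+3+19+23 = 69
O-Z-A-J-K-O: 17+9+19+17+15 = 77
O-Z-A-K-J-O: 17+9+3+17+23 = 69
O-J-Z-K-A-O: 23+10+7+3+13 = 56
O-J-Z-A-K-O: 23+10+9+3+15 = 60
O-J-K-Z-A-O: 23+17+7+9+13 = 69
O-J-A-Z-K-O: 23+19+9+7+15 = 73
O-K-Z-J-A-O: 15+7+10+19+13 = 64
O-K-J-Z-A-O: 15+17+10+9+13 = 64
The minimum is 56.
One optimal route: O → J → Z → K → A → O (or its reverse).

Shortest round trip = 56.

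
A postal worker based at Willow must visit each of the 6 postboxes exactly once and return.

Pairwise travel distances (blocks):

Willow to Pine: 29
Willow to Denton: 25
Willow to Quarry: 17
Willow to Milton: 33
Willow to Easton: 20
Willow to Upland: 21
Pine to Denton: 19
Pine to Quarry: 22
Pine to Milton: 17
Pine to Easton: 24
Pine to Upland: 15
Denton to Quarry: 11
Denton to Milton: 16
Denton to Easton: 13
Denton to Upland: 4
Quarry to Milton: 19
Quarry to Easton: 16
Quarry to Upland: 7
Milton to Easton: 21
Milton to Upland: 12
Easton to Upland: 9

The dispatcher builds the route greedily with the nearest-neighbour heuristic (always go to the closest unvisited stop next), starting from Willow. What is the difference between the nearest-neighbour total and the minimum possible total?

Willow: Quarry=17, Easton=20, Upland=21, Denton=25, Pine=29, Milton=33 ⇒ Quarry
Quarry: Upland=7, Denton=11, Easton=16, Milton=19, Pine=22 ⇒ Upland
Upland: Denton=4, Easton=9, Milton=12, Pine=15 ⇒ Denton
Denton: Easton=13, Milton=16, Pine=19 ⇒ Easton
Easton: Milton=21, Pine=24 ⇒ Milton
Milton: Pine=17 ⇒ Pine
NN route Willow → Quarry → Upland → Denton → Easton → Milton → Pine → Willow costs 108.
Optimal: Willow → Quarry → Pine → Milton → Denton → Upland → Easton → Willow costs 105 (by enumerating all 360 distinct tours).
Excess = 108 − 105 = 3.

3 blocks longer than the optimal tour.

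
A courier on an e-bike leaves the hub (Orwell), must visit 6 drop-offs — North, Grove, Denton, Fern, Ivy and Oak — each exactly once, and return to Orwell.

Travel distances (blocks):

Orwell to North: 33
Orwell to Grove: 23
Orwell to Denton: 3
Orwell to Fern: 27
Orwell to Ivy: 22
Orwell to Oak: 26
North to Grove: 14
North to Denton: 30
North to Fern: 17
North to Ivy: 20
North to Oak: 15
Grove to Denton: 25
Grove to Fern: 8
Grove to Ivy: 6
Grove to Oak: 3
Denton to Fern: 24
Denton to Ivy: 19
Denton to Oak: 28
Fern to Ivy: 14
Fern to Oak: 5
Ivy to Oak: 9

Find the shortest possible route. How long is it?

Minimum total distance: 86 blocks.

There are 360 distinct closed tours to check (reversals are equivalent).
Orwell → North → Grove → Denton → Fern → Ivy → Oak → Orwell: 33+14+25+24+14+9+26 = 145
Orwell → North → Grove → Denton → Fern → Oak → Ivy → Orwell: 33+14+25+24+5+9+22 = 132
Orwell → North → Grove → Denton → Ivy → Fern → Oak → Orwell: 33+14+25+19+14+5+26 = 136
Orwell → North → Grove → Denton → Ivy → Oak → Fern → Orwell: 33+14+25+19+9+5+27 = 132
Orwell → North → Grove → Denton → Oak → Fern → Ivy → Orwell: 33+14+25+28+5+14+22 = 141
Orwell → North → Grove → Denton → Oak → Ivy → Fern → Orwell: 33+14+25+28+9+14+27 = 150
Orwell → North → Grove → Fern → Denton → Ivy → Oak → Orwell: 33+14+8+24+19+9+26 = 133
Orwell → North → Grove → Fern → Denton → Oak → Ivy → Orwell: 33+14+8+24+28+9+22 = 138
… (352 more)
Orwell → North → Fern → Oak → Grove → Ivy → Denton → Orwell: 33+17+5+3+6+19+3 = 86  ← best
The minimum is 86.
One optimal route: Orwell → North → Fern → Oak → Grove → Ivy → Denton → Orwell (or its reverse).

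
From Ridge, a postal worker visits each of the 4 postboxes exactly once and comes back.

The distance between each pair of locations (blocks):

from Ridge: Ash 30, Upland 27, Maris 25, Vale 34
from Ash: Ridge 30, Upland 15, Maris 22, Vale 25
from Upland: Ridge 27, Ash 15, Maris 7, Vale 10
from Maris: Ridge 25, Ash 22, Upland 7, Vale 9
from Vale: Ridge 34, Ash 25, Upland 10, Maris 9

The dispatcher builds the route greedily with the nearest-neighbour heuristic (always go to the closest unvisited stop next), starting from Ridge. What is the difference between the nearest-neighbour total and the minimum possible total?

Ridge: Maris=25, Upland=27, Ash=30, Vale=34 ⇒ Maris
Maris: Upland=7, Vale=9, Ash=22 ⇒ Upland
Upland: Vale=10, Ash=15 ⇒ Vale
Vale: Ash=25 ⇒ Ash
NN route Ridge → Maris → Upland → Vale → Ash → Ridge costs 97.
Optimal: Ridge → Ash → Upland → Vale → Maris → Ridge costs 89 (by enumerating all 12 distinct tours).
Excess = 97 − 89 = 8.

Excess over optimum: 8 blocks.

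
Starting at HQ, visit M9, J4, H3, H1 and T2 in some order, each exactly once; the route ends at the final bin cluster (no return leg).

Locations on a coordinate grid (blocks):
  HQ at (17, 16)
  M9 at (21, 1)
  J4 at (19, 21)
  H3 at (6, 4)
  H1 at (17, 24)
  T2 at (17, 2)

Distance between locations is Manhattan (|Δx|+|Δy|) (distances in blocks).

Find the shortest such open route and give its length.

There are 5! = 120 possible orderings.
HQ - M9 - J4 - H3 - H1 - T2: 19+22+30+31+22 = 124
HQ - M9 - J4 - H3 - T2 - H1: 19+22+30+13+22 = 106
HQ - M9 - J4 - H1 - H3 - T2: 19+22+5+31+13 = 90
HQ - M9 - J4 - H1 - T2 - H3: 19+22+5+22+13 = 81
HQ - M9 - J4 - T2 - H3 - H1: 19+22+21+13+31 = 106
HQ - M9 - J4 - T2 - H1 - H3: 19+22+21+22+31 = 115
HQ - M9 - H3 - J4 - H1 - T2: 19+18+30+5+22 = 94
HQ - M9 - H3 - J4 - T2 - H1: 19+18+30+21+22 = 110
HQ - M9 - H3 - H1 - J4 - T2: 19+18+31+5+21 = 94
HQ - M9 - H3 - H1 - T2 - J4: 19+18+31+22+21 = 111
HQ - M9 - H3 - T2 - J4 - H1: 19+18+13+21+5 = 76
HQ - M9 - H3 - T2 - H1 - J4: 19+18+13+22+5 = 77
HQ - M9 - H1 - J4 - H3 - T2: 19+27+5+30+13 = 94
HQ - M9 - H1 - J4 - T2 - H3: 19+27+5+21+13 = 85
… (106 more)
HQ - H1 - J4 - M9 - T2 - H3: 8+5+22+5+13 = 53  ← best
The minimum is 53.
One shortest path: HQ → H1 → J4 → M9 → T2 → H3.

Minimum one-way distance = 53 blocks.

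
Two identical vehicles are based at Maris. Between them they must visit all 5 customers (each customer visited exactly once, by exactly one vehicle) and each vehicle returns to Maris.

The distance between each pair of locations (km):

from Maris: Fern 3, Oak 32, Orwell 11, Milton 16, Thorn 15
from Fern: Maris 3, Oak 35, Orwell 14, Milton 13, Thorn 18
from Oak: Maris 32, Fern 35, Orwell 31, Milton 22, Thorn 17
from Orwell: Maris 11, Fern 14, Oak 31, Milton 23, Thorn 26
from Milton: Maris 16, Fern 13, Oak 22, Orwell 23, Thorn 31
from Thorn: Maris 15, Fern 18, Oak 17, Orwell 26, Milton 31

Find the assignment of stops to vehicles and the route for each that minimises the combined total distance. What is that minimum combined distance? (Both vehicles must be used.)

Try each way of splitting the stops between the two vehicles (each non-empty) and, for each split, find the best tour for each vehicle:
  {Fern} + {Oak, Orwell, Milton, Thorn}: 6 + 88 = 94
  {Oak} + {Fern, Orwell, Milton, Thorn}: 64 + 80 = 144
  {Fern, Oak} + {Orwell, Milton, Thorn}: 70 + 80 = 150
  {Orwell} + {Fern, Oak, Milton, Thorn}: 22 + 70 = 92
  {Fern, Orwell} + {Oak, Milton, Thorn}: 28 + 70 = 98
  {Oak, Orwell} + {Fern, Milton, Thorn}: 74 + 62 = 136
  … (15 splits in total)
Best: vehicle 1 Maris → Orwell → Maris = 22; vehicle 2 Maris → Fern → Milton → Oak → Thorn → Maris = 70; combined 92.

Minimum combined distance: 92 km.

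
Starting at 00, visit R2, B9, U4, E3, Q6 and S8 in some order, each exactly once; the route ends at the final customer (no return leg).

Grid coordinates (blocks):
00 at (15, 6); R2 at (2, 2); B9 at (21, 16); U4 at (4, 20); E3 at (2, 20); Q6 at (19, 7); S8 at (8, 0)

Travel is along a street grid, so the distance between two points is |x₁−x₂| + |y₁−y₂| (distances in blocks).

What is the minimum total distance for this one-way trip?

There are 6! = 720 possible orderings.
00 - R2 - B9 - U4 - E3 - Q6 - S8: 17+33+21+2+30+18 = 121
00 - R2 - B9 - U4 - E3 - S8 - Q6: 17+33+21+2+26+18 = 117
00 - R2 - B9 - U4 - Q6 - E3 - S8: 17+33+21+28+30+26 = 155
00 - R2 - B9 - U4 - Q6 - S8 - E3: 17+33+21+28+18+26 = 143
00 - R2 - B9 - U4 - S8 - E3 - Q6: 17+33+21+24+26+30 = 151
00 - R2 - B9 - U4 - S8 - Q6 - E3: 17+33+21+24+18+30 = 143
00 - R2 - B9 - E3 - U4 - Q6 - S8: 17+33+23+2+28+18 = 121
00 - R2 - B9 - E3 - U4 - S8 - Q6: 17+33+23+2+24+18 = 117
… (712 more)
00 - Q6 - B9 - U4 - E3 - R2 - S8: 5+11+21+2+18+8 = 65  ← best
The minimum is 65.
One shortest path: 00 → Q6 → B9 → U4 → E3 → R2 → S8.

65 blocks — the minimum one-way total.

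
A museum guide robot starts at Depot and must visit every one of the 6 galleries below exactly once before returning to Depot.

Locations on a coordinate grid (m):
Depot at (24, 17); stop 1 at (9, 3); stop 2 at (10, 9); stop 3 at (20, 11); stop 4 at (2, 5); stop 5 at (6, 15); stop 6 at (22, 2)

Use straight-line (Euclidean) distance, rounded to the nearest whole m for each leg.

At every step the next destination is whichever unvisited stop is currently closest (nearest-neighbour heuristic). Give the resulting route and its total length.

Total distance 78 m via the nearest-neighbour route Depot → stop 3 → stop 6 → stop 1 → stop 2 → stop 5 → stop 4 → Depot.

Depot → [stop 3:7 / stop 6:15 / stop 2:16 / stop 5:18 / stop 1:21 / stop 4:25] → stop 3 (7)
stop 3 → [stop 6:9 / stop 2:10 / stop 1:14 / stop 5:15 / stop 4:19] → stop 6 (9)
stop 6 → [stop 1:13 / stop 2:14 / stop 4:20 / stop 5:21] → stop 1 (13)
stop 1 → [stop 2:6 / stop 4:7 / stop 5:12] → stop 2 (6)
stop 2 → [stop 5:7 / stop 4:9] → stop 5 (7)
stop 5 → [stop 4:11] → stop 4 (11)
Return stop 4→Depot: 25.
Total = 7 + 9 + 13 + 6 + 7 + 11 + 25 = 78.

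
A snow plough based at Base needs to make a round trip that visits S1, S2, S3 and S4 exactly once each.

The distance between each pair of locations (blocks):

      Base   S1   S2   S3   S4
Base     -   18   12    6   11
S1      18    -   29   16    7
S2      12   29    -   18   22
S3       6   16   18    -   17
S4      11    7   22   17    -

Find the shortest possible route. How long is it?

With 4 stops there are 4!/2 = 12 distinct round trips (a route and its reverse cost the same).
Base → S1 → S2 → S3 → S4 → Base: 18+29+18+17+11 = 93
Base → S1 → S2 → S4 → S3 → Base: 18+29+22+17+6 = 92
Base → S1 → S3 → S2 → S4 → Base: 18+16+18+22+11 = 85
Base → S1 → S3 → S4 → S2 → Base: 18+16+17+22+12 = 85
Base → S1 → S4 → S2 → S3 → Base: 18+7+22+18+6 = 71
Base → S1 → S4 → S3 → S2 → Base: 18+7+17+18+12 = 72
Base → S2 → S1 → S3 → S4 → Base: 12+29+16+17+11 = 85
Base → S2 → S1 → S4 → S3 → Base: 12+29+7+17+6 = 71
Base → S2 → S3 → S1 → S4 → Base: 12+18+16+7+11 = 64
Base → S2 → S4 → S1 → S3 → Base: 12+22+7+16+6 = 63
Base → S3 → S1 → S2 → S4 → Base: 6+16+29+22+11 = 84
Base → S3 → S2 → S1 → S4 → Base: 6+18+29+7+11 = 71
The minimum is 63.
One optimal route: Base → S2 → S4 → S1 → S3 → Base (or its reverse).

63 blocks — the shortest possible round trip.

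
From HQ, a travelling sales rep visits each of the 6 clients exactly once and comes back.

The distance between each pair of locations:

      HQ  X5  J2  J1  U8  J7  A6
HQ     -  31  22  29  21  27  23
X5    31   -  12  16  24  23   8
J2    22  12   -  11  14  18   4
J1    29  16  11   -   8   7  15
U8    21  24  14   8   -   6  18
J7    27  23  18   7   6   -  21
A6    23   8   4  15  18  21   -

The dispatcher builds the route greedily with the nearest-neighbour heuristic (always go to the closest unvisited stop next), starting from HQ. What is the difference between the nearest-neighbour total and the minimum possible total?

4 longer than the optimal tour.

HQ: U8=21, J2=22, A6=23, J7=27, J1=29, X5=31 ⇒ U8
U8: J7=6, J1=8, J2=14, A6=18, X5=24 ⇒ J7
J7: J1=7, J2=18, A6=21, X5=23 ⇒ J1
J1: J2=11, A6=15, X5=16 ⇒ J2
J2: A6=4, X5=12 ⇒ A6
A6: X5=8 ⇒ X5
NN route HQ → U8 → J7 → J1 → J2 → A6 → X5 → HQ costs 88.
Optimal: HQ → J2 → A6 → X5 → J1 → J7 → U8 → HQ costs 84 (by enumerating all 360 distinct tours).
Excess = 88 − 84 = 4.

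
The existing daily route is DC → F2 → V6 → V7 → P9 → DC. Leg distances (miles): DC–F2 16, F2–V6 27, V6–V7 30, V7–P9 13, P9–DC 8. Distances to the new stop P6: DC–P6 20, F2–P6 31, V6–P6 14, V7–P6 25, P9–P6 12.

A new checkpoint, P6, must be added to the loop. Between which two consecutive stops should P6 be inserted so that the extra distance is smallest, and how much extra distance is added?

Insertion cost between consecutive stops i–j is d(i,P6) + d(P6,j) − d(i,j):
  between DC and F2: 20 + 31 − 16 = 35
  between F2 and V6: 31 + 14 − 27 = 18
  between V6 and V7: 14 + 25 − 30 = 9
  between V7 and P9: 25 + 12 − 13 = 24
  between P9 and DC: 12 + 20 − 8 = 24
Cheapest insertion is between V6 and V7, adding 9.
New total = 94 + 9 = 103.

Adding 9 miles by placing P6 on the V6–V7 leg.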